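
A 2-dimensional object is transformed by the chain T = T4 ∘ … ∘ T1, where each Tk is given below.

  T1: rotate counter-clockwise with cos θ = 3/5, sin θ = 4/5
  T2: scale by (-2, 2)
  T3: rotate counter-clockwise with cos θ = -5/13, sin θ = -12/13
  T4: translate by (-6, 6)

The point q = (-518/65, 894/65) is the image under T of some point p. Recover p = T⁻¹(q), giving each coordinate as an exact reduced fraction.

T1 = [3/5 -4/5 0; 4/5 3/5 0; 0 0 1]
T2·T1 = [-6/5 8/5 0; 8/5 6/5 0; 0 0 1]
T3·…·T1 = [126/65 32/65 0; 32/65 -126/65 0; 0 0 1]
T4·…·T1 = [126/65 32/65 -6; 32/65 -126/65 6; 0 0 1]
det M = -4; M⁻¹ = [63/130 8/65 141/65; 8/65 -63/130 237/65; 0 0 1]
M⁻¹ · (-518/65, 894/65)ᵀ = (0, -4)ᵀ

p = (0, -4)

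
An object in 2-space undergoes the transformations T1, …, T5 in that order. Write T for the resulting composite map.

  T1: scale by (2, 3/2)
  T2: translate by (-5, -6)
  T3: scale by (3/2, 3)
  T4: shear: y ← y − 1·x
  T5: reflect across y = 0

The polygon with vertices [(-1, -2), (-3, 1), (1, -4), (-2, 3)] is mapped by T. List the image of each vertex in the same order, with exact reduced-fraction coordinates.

image vertices: (-21/2, 33/2), (-33/2, -3), (-9/2, 63/2), (-27/2, -9)

T1 scale by (2, 3/2): (-1, -2) → (-2, -3); (-3, 1) → (-6, 3/2); (1, -4) → (2, -6); (-2, 3) → (-4, 9/2)
T2 translate by (-5, -6): (-2, -3) → (-7, -9); (-6, 3/2) → (-11, -9/2); (2, -6) → (-3, -12); (-4, 9/2) → (-9, -3/2)
T3 scale by (3/2, 3): (-7, -9) → (-21/2, -27); (-11, -9/2) → (-33/2, -27/2); (-3, -12) → (-9/2, -36); (-9, -3/2) → (-27/2, -9/2)
T4 shear: y ← y − 1·x: (-21/2, -27) → (-21/2, -33/2); (-33/2, -27/2) → (-33/2, 3); (-9/2, -36) → (-9/2, -63/2); (-27/2, -9/2) → (-27/2, 9)
T5 reflect across y = 0: (-21/2, -33/2) → (-21/2, 33/2); (-33/2, 3) → (-33/2, -3); (-9/2, -63/2) → (-9/2, 63/2); (-27/2, 9) → (-27/2, -9)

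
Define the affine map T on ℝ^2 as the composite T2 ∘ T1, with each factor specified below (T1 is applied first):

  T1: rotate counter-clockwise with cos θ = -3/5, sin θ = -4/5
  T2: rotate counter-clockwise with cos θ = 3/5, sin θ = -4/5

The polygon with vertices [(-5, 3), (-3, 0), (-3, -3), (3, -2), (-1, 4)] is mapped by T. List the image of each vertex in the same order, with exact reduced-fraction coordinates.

image vertices: (5, -3), (3, 0), (3, 3), (-3, 2), (1, -4)

T1 rotate counter-clockwise with cos θ = -3/5, sin θ = -4/5: (-5, 3) → (27/5, 11/5); (-3, 0) → (9/5, 12/5); (-3, -3) → (-3/5, 21/5); (3, -2) → (-17/5, -6/5); (-1, 4) → (19/5, -8/5)
T2 rotate counter-clockwise with cos θ = 3/5, sin θ = -4/5: (27/5, 11/5) → (5, -3); (9/5, 12/5) → (3, 0); (-3/5, 21/5) → (3, 3); (-17/5, -6/5) → (-3, 2); (19/5, -8/5) → (1, -4)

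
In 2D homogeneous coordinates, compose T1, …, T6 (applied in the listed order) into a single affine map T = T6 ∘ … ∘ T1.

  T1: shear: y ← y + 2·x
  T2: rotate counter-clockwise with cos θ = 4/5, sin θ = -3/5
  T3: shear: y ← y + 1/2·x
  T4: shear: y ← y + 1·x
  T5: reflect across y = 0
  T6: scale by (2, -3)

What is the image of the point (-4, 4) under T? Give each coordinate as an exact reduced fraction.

T(p) = (-56/5, -138/5)

T1 shear: y ← y + 2·x: (-4, 4) → (-4, -4)
T2 rotate counter-clockwise with cos θ = 4/5, sin θ = -3/5: (-4, -4) → (-28/5, -4/5)
T3 shear: y ← y + 1/2·x: (-28/5, -4/5) → (-28/5, -18/5)
T4 shear: y ← y + 1·x: (-28/5, -18/5) → (-28/5, -46/5)
T5 reflect across y = 0: (-28/5, -46/5) → (-28/5, 46/5)
T6 scale by (2, -3): (-28/5, 46/5) → (-56/5, -138/5)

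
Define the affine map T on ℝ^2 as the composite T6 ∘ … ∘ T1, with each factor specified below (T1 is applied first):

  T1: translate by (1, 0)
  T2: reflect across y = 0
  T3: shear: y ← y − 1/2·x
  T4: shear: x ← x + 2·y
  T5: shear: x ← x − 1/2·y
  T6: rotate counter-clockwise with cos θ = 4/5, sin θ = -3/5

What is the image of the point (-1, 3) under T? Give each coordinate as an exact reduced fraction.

T(p) = (-27/5, 3/10)

T1 translate by (1, 0): (-1, 3) → (0, 3)
T2 reflect across y = 0: (0, 3) → (0, -3)
T3 shear: y ← y − 1/2·x: (0, -3) → (0, -3)
T4 shear: x ← x + 2·y: (0, -3) → (-6, -3)
T5 shear: x ← x − 1/2·y: (-6, -3) → (-9/2, -3)
T6 rotate counter-clockwise with cos θ = 4/5, sin θ = -3/5: (-9/2, -3) → (-27/5, 3/10)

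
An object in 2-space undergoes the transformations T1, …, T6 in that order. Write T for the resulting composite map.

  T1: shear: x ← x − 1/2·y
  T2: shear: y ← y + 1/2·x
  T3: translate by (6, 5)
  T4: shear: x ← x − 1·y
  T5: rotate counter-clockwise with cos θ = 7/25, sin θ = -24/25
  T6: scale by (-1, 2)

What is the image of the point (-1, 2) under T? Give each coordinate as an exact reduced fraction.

T(p) = (-26/5, 36/5)

T1 shear: x ← x − 1/2·y: (-1, 2) → (-2, 2)
T2 shear: y ← y + 1/2·x: (-2, 2) → (-2, 1)
T3 translate by (6, 5): (-2, 1) → (4, 6)
T4 shear: x ← x − 1·y: (4, 6) → (-2, 6)
T5 rotate counter-clockwise with cos θ = 7/25, sin θ = -24/25: (-2, 6) → (26/5, 18/5)
T6 scale by (-1, 2): (26/5, 18/5) → (-26/5, 36/5)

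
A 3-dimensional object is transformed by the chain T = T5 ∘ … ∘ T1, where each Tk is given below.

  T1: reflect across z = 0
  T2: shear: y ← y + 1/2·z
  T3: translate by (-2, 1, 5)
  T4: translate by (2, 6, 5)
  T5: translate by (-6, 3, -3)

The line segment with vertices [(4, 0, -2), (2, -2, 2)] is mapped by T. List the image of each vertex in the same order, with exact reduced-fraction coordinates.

T1 reflect across z = 0: (4, 0, -2) → (4, 0, 2); (2, -2, 2) → (2, -2, -2)
T2 shear: y ← y + 1/2·z: (4, 0, 2) → (4, 1, 2); (2, -2, -2) → (2, -3, -2)
T3 translate by (-2, 1, 5): (4, 1, 2) → (2, 2, 7); (2, -3, -2) → (0, -2, 3)
T4 translate by (2, 6, 5): (2, 2, 7) → (4, 8, 12); (0, -2, 3) → (2, 4, 8)
T5 translate by (-6, 3, -3): (4, 8, 12) → (-2, 11, 9); (2, 4, 8) → (-4, 7, 5)

image vertices: (-2, 11, 9), (-4, 7, 5)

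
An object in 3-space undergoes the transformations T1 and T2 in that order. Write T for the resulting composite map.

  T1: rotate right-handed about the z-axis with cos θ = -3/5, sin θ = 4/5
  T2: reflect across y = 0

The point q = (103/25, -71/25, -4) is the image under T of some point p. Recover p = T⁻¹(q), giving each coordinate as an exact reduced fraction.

p = (-1/5, -5, -4)

T1 = [-3/5 -4/5 0 0; 4/5 -3/5 0 0; 0 0 1 0; 0 0 0 1]
T2·T1 = [-3/5 -4/5 0 0; -4/5 3/5 0 0; 0 0 1 0; 0 0 0 1]
det M = -1; M⁻¹ = [-3/5 -4/5 0 0; -4/5 3/5 0 0; 0 0 1 0; 0 0 0 1]
M⁻¹ · (103/25, -71/25, -4)ᵀ = (-1/5, -5, -4)ᵀ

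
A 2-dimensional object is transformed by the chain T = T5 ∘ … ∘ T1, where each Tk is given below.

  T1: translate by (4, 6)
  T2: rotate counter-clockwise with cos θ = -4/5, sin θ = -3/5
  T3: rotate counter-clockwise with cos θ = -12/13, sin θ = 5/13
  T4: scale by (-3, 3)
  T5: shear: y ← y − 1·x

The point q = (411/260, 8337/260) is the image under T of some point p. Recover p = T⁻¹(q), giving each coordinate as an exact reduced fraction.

p = (-7/4, 5)

T1 = [1 0 4; 0 1 6; 0 0 1]
T2·T1 = [-4/5 3/5 2/5; -3/5 -4/5 -36/5; 0 0 1]
T3·…·T1 = [63/65 -16/65 12/5; 16/65 63/65 34/5; 0 0 1]
T4·…·T1 = [-189/65 48/65 -36/5; 48/65 189/65 102/5; 0 0 1]
T5·…·T1 = [-189/65 48/65 -36/5; 237/65 141/65 138/5; 0 0 1]
det M = -9; M⁻¹ = [-47/195 16/195 -4; 79/195 21/65 -6; 0 0 1]
M⁻¹ · (411/260, 8337/260)ᵀ = (-7/4, 5)ᵀ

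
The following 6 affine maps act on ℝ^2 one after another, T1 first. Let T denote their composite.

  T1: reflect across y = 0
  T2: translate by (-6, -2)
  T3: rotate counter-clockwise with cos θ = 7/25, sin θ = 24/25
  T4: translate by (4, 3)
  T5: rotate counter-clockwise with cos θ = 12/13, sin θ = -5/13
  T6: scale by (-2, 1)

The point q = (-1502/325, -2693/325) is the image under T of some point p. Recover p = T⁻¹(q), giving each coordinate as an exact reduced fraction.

T1 = [1 0 0; 0 -1 0; 0 0 1]
T2·T1 = [1 0 -6; 0 -1 -2; 0 0 1]
T3·…·T1 = [7/25 24/25 6/25; 24/25 -7/25 -158/25; 0 0 1]
T4·…·T1 = [7/25 24/25 106/25; 24/25 -7/25 -83/25; 0 0 1]
T5·…·T1 = [204/325 253/325 857/325; 253/325 -204/325 -1526/325; 0 0 1]
T6·…·T1 = [-408/325 -506/325 -1714/325; 253/325 -204/325 -1526/325; 0 0 1]
det M = 2; M⁻¹ = [-102/325 253/325 2; -253/650 -204/325 -5; 0 0 1]
M⁻¹ · (-1502/325, -2693/325)ᵀ = (-3, 2)ᵀ

p = (-3, 2)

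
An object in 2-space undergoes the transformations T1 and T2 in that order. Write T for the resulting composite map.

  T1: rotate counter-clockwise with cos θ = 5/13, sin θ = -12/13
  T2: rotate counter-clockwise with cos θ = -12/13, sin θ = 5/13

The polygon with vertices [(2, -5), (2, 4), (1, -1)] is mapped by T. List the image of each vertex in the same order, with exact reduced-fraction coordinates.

T1 rotate counter-clockwise with cos θ = 5/13, sin θ = -12/13: (2, -5) → (-50/13, -49/13); (2, 4) → (58/13, -4/13); (1, -1) → (-7/13, -17/13)
T2 rotate counter-clockwise with cos θ = -12/13, sin θ = 5/13: (-50/13, -49/13) → (5, 2); (58/13, -4/13) → (-4, 2); (-7/13, -17/13) → (1, 1)

image vertices: (5, 2), (-4, 2), (1, 1)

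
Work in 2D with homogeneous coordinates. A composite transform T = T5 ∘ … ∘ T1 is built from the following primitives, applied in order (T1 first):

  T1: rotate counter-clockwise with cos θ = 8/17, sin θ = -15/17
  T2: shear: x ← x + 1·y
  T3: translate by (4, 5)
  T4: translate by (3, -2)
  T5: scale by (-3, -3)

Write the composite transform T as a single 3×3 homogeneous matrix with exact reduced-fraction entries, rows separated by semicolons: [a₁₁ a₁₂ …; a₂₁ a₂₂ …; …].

T = [21/17 -69/17 -21; 45/17 -24/17 -9; 0 0 1]

T1 = [8/17 15/17 0; -15/17 8/17 0; 0 0 1]
T2·T1 = [-7/17 23/17 0; -15/17 8/17 0; 0 0 1]
T3·…·T1 = [-7/17 23/17 4; -15/17 8/17 5; 0 0 1]
T4·…·T1 = [-7/17 23/17 7; -15/17 8/17 3; 0 0 1]
T5·…·T1 = [21/17 -69/17 -21; 45/17 -24/17 -9; 0 0 1]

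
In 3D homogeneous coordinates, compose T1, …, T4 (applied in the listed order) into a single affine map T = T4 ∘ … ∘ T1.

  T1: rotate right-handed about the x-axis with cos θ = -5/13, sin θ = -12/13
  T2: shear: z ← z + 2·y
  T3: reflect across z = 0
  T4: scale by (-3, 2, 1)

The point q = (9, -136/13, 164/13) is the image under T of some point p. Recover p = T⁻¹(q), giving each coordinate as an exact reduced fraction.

p = (-3, 4, -4)

T1 = [1 0 0 0; 0 -5/13 12/13 0; 0 -12/13 -5/13 0; 0 0 0 1]
T2·T1 = [1 0 0 0; 0 -5/13 12/13 0; 0 -22/13 19/13 0; 0 0 0 1]
T3·…·T1 = [1 0 0 0; 0 -5/13 12/13 0; 0 22/13 -19/13 0; 0 0 0 1]
T4·…·T1 = [-3 0 0 0; 0 -10/13 24/13 0; 0 22/13 -19/13 0; 0 0 0 1]
det M = 6; M⁻¹ = [-1/3 0 0 0; 0 19/26 12/13 0; 0 11/13 5/13 0; 0 0 0 1]
M⁻¹ · (9, -136/13, 164/13)ᵀ = (-3, 4, -4)ᵀ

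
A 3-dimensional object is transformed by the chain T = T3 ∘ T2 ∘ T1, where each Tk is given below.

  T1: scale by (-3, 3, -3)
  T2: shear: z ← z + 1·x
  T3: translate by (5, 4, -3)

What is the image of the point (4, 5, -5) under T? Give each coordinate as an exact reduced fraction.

T(p) = (-7, 19, 0)

T1 scale by (-3, 3, -3): (4, 5, -5) → (-12, 15, 15)
T2 shear: z ← z + 1·x: (-12, 15, 15) → (-12, 15, 3)
T3 translate by (5, 4, -3): (-12, 15, 3) → (-7, 19, 0)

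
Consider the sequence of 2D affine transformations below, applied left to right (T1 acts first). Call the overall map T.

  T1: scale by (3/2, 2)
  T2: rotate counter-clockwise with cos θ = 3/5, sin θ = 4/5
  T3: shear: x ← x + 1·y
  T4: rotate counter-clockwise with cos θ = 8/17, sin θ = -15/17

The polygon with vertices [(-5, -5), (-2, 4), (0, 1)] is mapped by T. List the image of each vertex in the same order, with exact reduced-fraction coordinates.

T1 scale by (3/2, 2): (-5, -5) → (-15/2, -10); (-2, 4) → (-3, 8); (0, 1) → (0, 2)
T2 rotate counter-clockwise with cos θ = 3/5, sin θ = 4/5: (-15/2, -10) → (7/2, -12); (-3, 8) → (-41/5, 12/5); (0, 2) → (-8/5, 6/5)
T3 shear: x ← x + 1·y: (7/2, -12) → (-17/2, -12); (-41/5, 12/5) → (-29/5, 12/5); (-8/5, 6/5) → (-2/5, 6/5)
T4 rotate counter-clockwise with cos θ = 8/17, sin θ = -15/17: (-17/2, -12) → (-248/17, 63/34); (-29/5, 12/5) → (-52/85, 531/85); (-2/5, 6/5) → (74/85, 78/85)

image vertices: (-248/17, 63/34), (-52/85, 531/85), (74/85, 78/85)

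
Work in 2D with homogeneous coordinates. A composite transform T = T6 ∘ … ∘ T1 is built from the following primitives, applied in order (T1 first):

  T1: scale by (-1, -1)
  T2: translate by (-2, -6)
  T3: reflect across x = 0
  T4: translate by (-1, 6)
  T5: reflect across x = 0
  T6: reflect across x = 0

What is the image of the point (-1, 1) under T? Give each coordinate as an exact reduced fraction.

T(p) = (0, -1)

T1 scale by (-1, -1): (-1, 1) → (1, -1)
T2 translate by (-2, -6): (1, -1) → (-1, -7)
T3 reflect across x = 0: (-1, -7) → (1, -7)
T4 translate by (-1, 6): (1, -7) → (0, -1)
T5 reflect across x = 0: (0, -1) → (0, -1)
T6 reflect across x = 0: (0, -1) → (0, -1)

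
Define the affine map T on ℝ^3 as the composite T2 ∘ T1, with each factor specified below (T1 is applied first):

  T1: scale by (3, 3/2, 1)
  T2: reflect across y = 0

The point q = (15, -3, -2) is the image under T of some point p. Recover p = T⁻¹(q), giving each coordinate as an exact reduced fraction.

T1 = [3 0 0 0; 0 3/2 0 0; 0 0 1 0; 0 0 0 1]
T2·T1 = [3 0 0 0; 0 -3/2 0 0; 0 0 1 0; 0 0 0 1]
det M = -9/2; M⁻¹ = [1/3 0 0 0; 0 -2/3 0 0; 0 0 1 0; 0 0 0 1]
M⁻¹ · (15, -3, -2)ᵀ = (5, 2, -2)ᵀ

p = (5, 2, -2)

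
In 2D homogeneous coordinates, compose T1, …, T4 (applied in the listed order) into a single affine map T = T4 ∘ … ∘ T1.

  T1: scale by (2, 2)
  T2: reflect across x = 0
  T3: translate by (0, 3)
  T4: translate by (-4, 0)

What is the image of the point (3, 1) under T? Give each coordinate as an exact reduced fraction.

T1 scale by (2, 2): (3, 1) → (6, 2)
T2 reflect across x = 0: (6, 2) → (-6, 2)
T3 translate by (0, 3): (-6, 2) → (-6, 5)
T4 translate by (-4, 0): (-6, 5) → (-10, 5)

T(p) = (-10, 5)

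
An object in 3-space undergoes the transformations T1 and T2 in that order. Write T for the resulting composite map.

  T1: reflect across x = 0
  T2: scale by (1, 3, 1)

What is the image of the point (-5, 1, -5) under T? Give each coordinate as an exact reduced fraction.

T1 reflect across x = 0: (-5, 1, -5) → (5, 1, -5)
T2 scale by (1, 3, 1): (5, 1, -5) → (5, 3, -5)

T(p) = (5, 3, -5)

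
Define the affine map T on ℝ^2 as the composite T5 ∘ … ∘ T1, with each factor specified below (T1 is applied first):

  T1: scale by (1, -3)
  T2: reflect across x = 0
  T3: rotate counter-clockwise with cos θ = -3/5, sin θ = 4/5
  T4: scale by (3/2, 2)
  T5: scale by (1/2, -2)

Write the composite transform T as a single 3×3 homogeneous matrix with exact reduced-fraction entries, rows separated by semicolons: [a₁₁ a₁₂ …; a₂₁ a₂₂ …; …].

T1 = [1 0 0; 0 -3 0; 0 0 1]
T2·T1 = [-1 0 0; 0 -3 0; 0 0 1]
T3·…·T1 = [3/5 12/5 0; -4/5 9/5 0; 0 0 1]
T4·…·T1 = [9/10 18/5 0; -8/5 18/5 0; 0 0 1]
T5·…·T1 = [9/20 9/5 0; 16/5 -36/5 0; 0 0 1]

T = [9/20 9/5 0; 16/5 -36/5 0; 0 0 1]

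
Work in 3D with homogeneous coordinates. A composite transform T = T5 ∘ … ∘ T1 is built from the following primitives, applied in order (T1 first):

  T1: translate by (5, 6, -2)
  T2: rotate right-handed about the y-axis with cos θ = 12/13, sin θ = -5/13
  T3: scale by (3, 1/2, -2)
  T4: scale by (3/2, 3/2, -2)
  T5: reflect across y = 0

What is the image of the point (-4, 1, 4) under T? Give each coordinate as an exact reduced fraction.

T1 translate by (5, 6, -2): (-4, 1, 4) → (1, 7, 2)
T2 rotate right-handed about the y-axis with cos θ = 12/13, sin θ = -5/13: (1, 7, 2) → (2/13, 7, 29/13)
T3 scale by (3, 1/2, -2): (2/13, 7, 29/13) → (6/13, 7/2, -58/13)
T4 scale by (3/2, 3/2, -2): (6/13, 7/2, -58/13) → (9/13, 21/4, 116/13)
T5 reflect across y = 0: (9/13, 21/4, 116/13) → (9/13, -21/4, 116/13)

T(p) = (9/13, -21/4, 116/13)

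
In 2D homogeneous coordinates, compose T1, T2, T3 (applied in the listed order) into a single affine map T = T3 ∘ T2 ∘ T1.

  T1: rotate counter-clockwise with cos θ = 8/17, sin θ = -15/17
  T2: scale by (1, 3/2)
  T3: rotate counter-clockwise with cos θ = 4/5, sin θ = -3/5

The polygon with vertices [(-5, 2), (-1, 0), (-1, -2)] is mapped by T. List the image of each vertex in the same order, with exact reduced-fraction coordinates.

T1 rotate counter-clockwise with cos θ = 8/17, sin θ = -15/17: (-5, 2) → (-10/17, 91/17); (-1, 0) → (-8/17, 15/17); (-1, -2) → (-38/17, -1/17)
T2 scale by (1, 3/2): (-10/17, 91/17) → (-10/17, 273/34); (-8/17, 15/17) → (-8/17, 45/34); (-38/17, -1/17) → (-38/17, -3/34)
T3 rotate counter-clockwise with cos θ = 4/5, sin θ = -3/5: (-10/17, 273/34) → (739/170, 576/85); (-8/17, 45/34) → (71/170, 114/85); (-38/17, -3/34) → (-313/170, 108/85)

image vertices: (739/170, 576/85), (71/170, 114/85), (-313/170, 108/85)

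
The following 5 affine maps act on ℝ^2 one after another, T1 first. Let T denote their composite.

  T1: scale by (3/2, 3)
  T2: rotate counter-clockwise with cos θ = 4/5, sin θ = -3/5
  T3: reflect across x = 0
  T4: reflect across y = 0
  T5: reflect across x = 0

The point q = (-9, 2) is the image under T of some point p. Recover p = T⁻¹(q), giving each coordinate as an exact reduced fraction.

p = (-4, -7/3)

T1 = [3/2 0 0; 0 3 0; 0 0 1]
T2·T1 = [6/5 9/5 0; -9/10 12/5 0; 0 0 1]
T3·…·T1 = [-6/5 -9/5 0; -9/10 12/5 0; 0 0 1]
T4·…·T1 = [-6/5 -9/5 0; 9/10 -12/5 0; 0 0 1]
T5·…·T1 = [6/5 9/5 0; 9/10 -12/5 0; 0 0 1]
det M = -9/2; M⁻¹ = [8/15 2/5 0; 1/5 -4/15 0; 0 0 1]
M⁻¹ · (-9, 2)ᵀ = (-4, -7/3)ᵀ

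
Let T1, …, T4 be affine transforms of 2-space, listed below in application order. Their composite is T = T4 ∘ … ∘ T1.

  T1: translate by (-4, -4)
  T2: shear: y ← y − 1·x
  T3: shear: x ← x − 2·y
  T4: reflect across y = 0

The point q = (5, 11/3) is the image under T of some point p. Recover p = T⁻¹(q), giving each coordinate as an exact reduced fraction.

p = (5/3, -2)

T1 = [1 0 -4; 0 1 -4; 0 0 1]
T2·T1 = [1 0 -4; -1 1 0; 0 0 1]
T3·…·T1 = [3 -2 -4; -1 1 0; 0 0 1]
T4·…·T1 = [3 -2 -4; 1 -1 0; 0 0 1]
det M = -1; M⁻¹ = [1 -2 4; 1 -3 4; 0 0 1]
M⁻¹ · (5, 11/3)ᵀ = (5/3, -2)ᵀ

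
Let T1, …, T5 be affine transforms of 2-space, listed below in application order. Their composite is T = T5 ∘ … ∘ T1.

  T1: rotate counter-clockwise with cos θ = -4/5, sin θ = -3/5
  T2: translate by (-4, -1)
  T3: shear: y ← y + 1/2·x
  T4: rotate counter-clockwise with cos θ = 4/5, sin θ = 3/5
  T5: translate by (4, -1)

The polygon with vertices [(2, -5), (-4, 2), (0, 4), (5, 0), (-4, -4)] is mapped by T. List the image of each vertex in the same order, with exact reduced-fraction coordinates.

image vertices: (-69/50, -204/25), (108/25, -19/25), (143/25, -149/25), (12/5, -61/5), (-9/25, -13/25)

T1 rotate counter-clockwise with cos θ = -4/5, sin θ = -3/5: (2, -5) → (-23/5, 14/5); (-4, 2) → (22/5, 4/5); (0, 4) → (12/5, -16/5); (5, 0) → (-4, -3); (-4, -4) → (4/5, 28/5)
T2 translate by (-4, -1): (-23/5, 14/5) → (-43/5, 9/5); (22/5, 4/5) → (2/5, -1/5); (12/5, -16/5) → (-8/5, -21/5); (-4, -3) → (-8, -4); (4/5, 28/5) → (-16/5, 23/5)
T3 shear: y ← y + 1/2·x: (-43/5, 9/5) → (-43/5, -5/2); (2/5, -1/5) → (2/5, 0); (-8/5, -21/5) → (-8/5, -5); (-8, -4) → (-8, -8); (-16/5, 23/5) → (-16/5, 3)
T4 rotate counter-clockwise with cos θ = 4/5, sin θ = 3/5: (-43/5, -5/2) → (-269/50, -179/25); (2/5, 0) → (8/25, 6/25); (-8/5, -5) → (43/25, -124/25); (-8, -8) → (-8/5, -56/5); (-16/5, 3) → (-109/25, 12/25)
T5 translate by (4, -1): (-269/50, -179/25) → (-69/50, -204/25); (8/25, 6/25) → (108/25, -19/25); (43/25, -124/25) → (143/25, -149/25); (-8/5, -56/5) → (12/5, -61/5); (-109/25, 12/25) → (-9/25, -13/25)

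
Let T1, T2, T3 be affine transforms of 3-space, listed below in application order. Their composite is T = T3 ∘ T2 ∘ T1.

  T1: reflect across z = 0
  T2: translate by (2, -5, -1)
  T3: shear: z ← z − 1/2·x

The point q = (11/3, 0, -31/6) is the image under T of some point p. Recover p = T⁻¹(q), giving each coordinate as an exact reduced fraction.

T1 = [1 0 0 0; 0 1 0 0; 0 0 -1 0; 0 0 0 1]
T2·T1 = [1 0 0 2; 0 1 0 -5; 0 0 -1 -1; 0 0 0 1]
T3·…·T1 = [1 0 0 2; 0 1 0 -5; -1/2 0 -1 -2; 0 0 0 1]
det M = -1; M⁻¹ = [1 0 0 -2; 0 1 0 5; -1/2 0 -1 -1; 0 0 0 1]
M⁻¹ · (11/3, 0, -31/6)ᵀ = (5/3, 5, 7/3)ᵀ

p = (5/3, 5, 7/3)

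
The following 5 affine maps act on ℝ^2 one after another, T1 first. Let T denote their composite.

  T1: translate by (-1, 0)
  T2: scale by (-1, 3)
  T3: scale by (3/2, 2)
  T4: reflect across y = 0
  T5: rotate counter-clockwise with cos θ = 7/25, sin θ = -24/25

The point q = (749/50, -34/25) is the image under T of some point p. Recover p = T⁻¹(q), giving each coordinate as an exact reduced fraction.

T1 = [1 0 -1; 0 1 0; 0 0 1]
T2·T1 = [-1 0 1; 0 3 0; 0 0 1]
T3·…·T1 = [-3/2 0 3/2; 0 6 0; 0 0 1]
T4·…·T1 = [-3/2 0 3/2; 0 -6 0; 0 0 1]
T5·…·T1 = [-21/50 -144/25 21/50; 36/25 -42/25 -36/25; 0 0 1]
det M = 9; M⁻¹ = [-14/75 16/25 1; -4/25 -7/150 0; 0 0 1]
M⁻¹ · (749/50, -34/25)ᵀ = (-8/3, -7/3)ᵀ

p = (-8/3, -7/3)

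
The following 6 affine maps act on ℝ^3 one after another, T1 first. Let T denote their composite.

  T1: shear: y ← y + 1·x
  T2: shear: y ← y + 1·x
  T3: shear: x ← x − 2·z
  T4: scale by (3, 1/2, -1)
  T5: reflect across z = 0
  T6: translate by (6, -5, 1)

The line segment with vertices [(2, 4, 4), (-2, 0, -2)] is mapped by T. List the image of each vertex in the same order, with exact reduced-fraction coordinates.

image vertices: (-12, -1, 5), (12, -7, -1)

T1 shear: y ← y + 1·x: (2, 4, 4) → (2, 6, 4); (-2, 0, -2) → (-2, -2, -2)
T2 shear: y ← y + 1·x: (2, 6, 4) → (2, 8, 4); (-2, -2, -2) → (-2, -4, -2)
T3 shear: x ← x − 2·z: (2, 8, 4) → (-6, 8, 4); (-2, -4, -2) → (2, -4, -2)
T4 scale by (3, 1/2, -1): (-6, 8, 4) → (-18, 4, -4); (2, -4, -2) → (6, -2, 2)
T5 reflect across z = 0: (-18, 4, -4) → (-18, 4, 4); (6, -2, 2) → (6, -2, -2)
T6 translate by (6, -5, 1): (-18, 4, 4) → (-12, -1, 5); (6, -2, -2) → (12, -7, -1)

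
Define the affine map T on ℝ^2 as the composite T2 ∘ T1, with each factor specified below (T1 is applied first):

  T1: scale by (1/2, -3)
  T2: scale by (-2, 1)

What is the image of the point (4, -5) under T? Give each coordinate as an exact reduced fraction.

T1 scale by (1/2, -3): (4, -5) → (2, 15)
T2 scale by (-2, 1): (2, 15) → (-4, 15)

T(p) = (-4, 15)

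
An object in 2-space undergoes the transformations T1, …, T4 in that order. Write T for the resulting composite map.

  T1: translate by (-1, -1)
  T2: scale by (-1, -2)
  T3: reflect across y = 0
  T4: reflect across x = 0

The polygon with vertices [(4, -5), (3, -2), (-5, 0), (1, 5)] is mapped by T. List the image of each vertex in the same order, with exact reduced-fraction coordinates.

T1 translate by (-1, -1): (4, -5) → (3, -6); (3, -2) → (2, -3); (-5, 0) → (-6, -1); (1, 5) → (0, 4)
T2 scale by (-1, -2): (3, -6) → (-3, 12); (2, -3) → (-2, 6); (-6, -1) → (6, 2); (0, 4) → (0, -8)
T3 reflect across y = 0: (-3, 12) → (-3, -12); (-2, 6) → (-2, -6); (6, 2) → (6, -2); (0, -8) → (0, 8)
T4 reflect across x = 0: (-3, -12) → (3, -12); (-2, -6) → (2, -6); (6, -2) → (-6, -2); (0, 8) → (0, 8)

image vertices: (3, -12), (2, -6), (-6, -2), (0, 8)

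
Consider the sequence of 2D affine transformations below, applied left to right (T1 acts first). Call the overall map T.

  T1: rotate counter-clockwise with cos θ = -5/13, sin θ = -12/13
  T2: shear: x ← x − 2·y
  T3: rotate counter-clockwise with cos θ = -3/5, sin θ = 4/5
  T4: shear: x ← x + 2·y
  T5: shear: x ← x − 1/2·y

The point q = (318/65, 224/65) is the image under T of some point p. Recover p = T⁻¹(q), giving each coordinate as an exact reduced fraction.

p = (2, 0)

T1 = [-5/13 12/13 0; -12/13 -5/13 0; 0 0 1]
T2·T1 = [19/13 22/13 0; -12/13 -5/13 0; 0 0 1]
T3·…·T1 = [-9/65 -46/65 0; 112/65 103/65 0; 0 0 1]
T4·…·T1 = [43/13 32/13 0; 112/65 103/65 0; 0 0 1]
T5·…·T1 = [159/65 217/130 0; 112/65 103/65 0; 0 0 1]
det M = 1; M⁻¹ = [103/65 -217/130 0; -112/65 159/65 0; 0 0 1]
M⁻¹ · (318/65, 224/65)ᵀ = (2, 0)ᵀ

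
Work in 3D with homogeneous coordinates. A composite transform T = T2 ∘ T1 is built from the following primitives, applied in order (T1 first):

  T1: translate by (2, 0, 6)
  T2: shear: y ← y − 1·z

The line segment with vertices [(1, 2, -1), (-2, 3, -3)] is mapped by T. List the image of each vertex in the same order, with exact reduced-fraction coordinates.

T1 translate by (2, 0, 6): (1, 2, -1) → (3, 2, 5); (-2, 3, -3) → (0, 3, 3)
T2 shear: y ← y − 1·z: (3, 2, 5) → (3, -3, 5); (0, 3, 3) → (0, 0, 3)

image vertices: (3, -3, 5), (0, 0, 3)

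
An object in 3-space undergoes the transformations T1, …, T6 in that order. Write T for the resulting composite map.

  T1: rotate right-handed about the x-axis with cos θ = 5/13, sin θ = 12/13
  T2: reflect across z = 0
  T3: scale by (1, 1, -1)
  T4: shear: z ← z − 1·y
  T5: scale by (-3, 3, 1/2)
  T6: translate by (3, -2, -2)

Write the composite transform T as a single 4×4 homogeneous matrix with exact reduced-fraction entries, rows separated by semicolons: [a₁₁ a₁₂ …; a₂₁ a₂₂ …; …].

T = [-3 0 0 3; 0 15/13 -36/13 -2; 0 7/26 17/26 -2; 0 0 0 1]

T1 = [1 0 0 0; 0 5/13 -12/13 0; 0 12/13 5/13 0; 0 0 0 1]
T2·T1 = [1 0 0 0; 0 5/13 -12/13 0; 0 -12/13 -5/13 0; 0 0 0 1]
T3·…·T1 = [1 0 0 0; 0 5/13 -12/13 0; 0 12/13 5/13 0; 0 0 0 1]
T4·…·T1 = [1 0 0 0; 0 5/13 -12/13 0; 0 7/13 17/13 0; 0 0 0 1]
T5·…·T1 = [-3 0 0 0; 0 15/13 -36/13 0; 0 7/26 17/26 0; 0 0 0 1]
T6·…·T1 = [-3 0 0 3; 0 15/13 -36/13 -2; 0 7/26 17/26 -2; 0 0 0 1]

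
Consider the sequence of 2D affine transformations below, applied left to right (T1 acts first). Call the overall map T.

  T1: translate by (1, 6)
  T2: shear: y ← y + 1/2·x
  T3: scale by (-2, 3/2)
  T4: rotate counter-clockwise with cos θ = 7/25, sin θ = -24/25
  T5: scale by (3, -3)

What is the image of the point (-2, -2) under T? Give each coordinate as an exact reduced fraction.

T1 translate by (1, 6): (-2, -2) → (-1, 4)
T2 shear: y ← y + 1/2·x: (-1, 4) → (-1, 7/2)
T3 scale by (-2, 3/2): (-1, 7/2) → (2, 21/4)
T4 rotate counter-clockwise with cos θ = 7/25, sin θ = -24/25: (2, 21/4) → (28/5, -9/20)
T5 scale by (3, -3): (28/5, -9/20) → (84/5, 27/20)

T(p) = (84/5, 27/20)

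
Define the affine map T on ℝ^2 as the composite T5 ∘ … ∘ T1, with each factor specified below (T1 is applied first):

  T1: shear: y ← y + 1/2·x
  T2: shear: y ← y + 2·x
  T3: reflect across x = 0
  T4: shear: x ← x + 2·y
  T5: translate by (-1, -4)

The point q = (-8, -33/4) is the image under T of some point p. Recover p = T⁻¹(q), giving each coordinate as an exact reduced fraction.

T1 = [1 0 0; 1/2 1 0; 0 0 1]
T2·T1 = [1 0 0; 5/2 1 0; 0 0 1]
T3·…·T1 = [-1 0 0; 5/2 1 0; 0 0 1]
T4·…·T1 = [4 2 0; 5/2 1 0; 0 0 1]
T5·…·T1 = [4 2 -1; 5/2 1 -4; 0 0 1]
det M = -1; M⁻¹ = [-1 2 7; 5/2 -4 -27/2; 0 0 1]
M⁻¹ · (-8, -33/4)ᵀ = (-3/2, -1/2)ᵀ

p = (-3/2, -1/2)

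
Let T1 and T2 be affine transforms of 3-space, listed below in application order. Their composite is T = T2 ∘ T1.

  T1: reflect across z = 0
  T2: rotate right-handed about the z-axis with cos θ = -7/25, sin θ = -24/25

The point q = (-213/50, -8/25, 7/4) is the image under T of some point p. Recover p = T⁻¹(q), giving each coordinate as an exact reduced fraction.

T1 = [1 0 0 0; 0 1 0 0; 0 0 -1 0; 0 0 0 1]
T2·T1 = [-7/25 24/25 0 0; -24/25 -7/25 0 0; 0 0 -1 0; 0 0 0 1]
det M = -1; M⁻¹ = [-7/25 -24/25 0 0; 24/25 -7/25 0 0; 0 0 -1 0; 0 0 0 1]
M⁻¹ · (-213/50, -8/25, 7/4)ᵀ = (3/2, -4, -7/4)ᵀ

p = (3/2, -4, -7/4)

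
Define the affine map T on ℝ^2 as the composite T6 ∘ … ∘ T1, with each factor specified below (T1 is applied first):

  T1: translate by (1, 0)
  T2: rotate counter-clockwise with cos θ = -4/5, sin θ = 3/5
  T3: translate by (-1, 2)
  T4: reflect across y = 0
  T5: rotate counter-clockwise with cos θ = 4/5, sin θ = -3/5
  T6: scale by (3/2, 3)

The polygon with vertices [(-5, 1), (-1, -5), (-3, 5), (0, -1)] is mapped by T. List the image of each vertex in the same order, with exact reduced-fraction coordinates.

T1 translate by (1, 0): (-5, 1) → (-4, 1); (-1, -5) → (0, -5); (-3, 5) → (-2, 5); (0, -1) → (1, -1)
T2 rotate counter-clockwise with cos θ = -4/5, sin θ = 3/5: (-4, 1) → (13/5, -16/5); (0, -5) → (3, 4); (-2, 5) → (-7/5, -26/5); (1, -1) → (-1/5, 7/5)
T3 translate by (-1, 2): (13/5, -16/5) → (8/5, -6/5); (3, 4) → (2, 6); (-7/5, -26/5) → (-12/5, -16/5); (-1/5, 7/5) → (-6/5, 17/5)
T4 reflect across y = 0: (8/5, -6/5) → (8/5, 6/5); (2, 6) → (2, -6); (-12/5, -16/5) → (-12/5, 16/5); (-6/5, 17/5) → (-6/5, -17/5)
T5 rotate counter-clockwise with cos θ = 4/5, sin θ = -3/5: (8/5, 6/5) → (2, 0); (2, -6) → (-2, -6); (-12/5, 16/5) → (0, 4); (-6/5, -17/5) → (-3, -2)
T6 scale by (3/2, 3): (2, 0) → (3, 0); (-2, -6) → (-3, -18); (0, 4) → (0, 12); (-3, -2) → (-9/2, -6)

image vertices: (3, 0), (-3, -18), (0, 12), (-9/2, -6)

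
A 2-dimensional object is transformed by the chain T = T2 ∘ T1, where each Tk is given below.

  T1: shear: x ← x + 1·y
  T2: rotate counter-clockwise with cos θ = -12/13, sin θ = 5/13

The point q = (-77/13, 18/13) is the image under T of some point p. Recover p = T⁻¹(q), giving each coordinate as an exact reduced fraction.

p = (5, 1)

T1 = [1 1 0; 0 1 0; 0 0 1]
T2·T1 = [-12/13 -17/13 0; 5/13 -7/13 0; 0 0 1]
det M = 1; M⁻¹ = [-7/13 17/13 0; -5/13 -12/13 0; 0 0 1]
M⁻¹ · (-77/13, 18/13)ᵀ = (5, 1)ᵀ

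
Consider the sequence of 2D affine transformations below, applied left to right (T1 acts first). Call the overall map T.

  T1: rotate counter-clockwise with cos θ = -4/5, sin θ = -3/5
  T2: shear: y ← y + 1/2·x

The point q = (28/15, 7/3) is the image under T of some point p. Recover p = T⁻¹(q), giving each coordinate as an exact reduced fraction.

p = (-7/3, 0)

T1 = [-4/5 3/5 0; -3/5 -4/5 0; 0 0 1]
T2·T1 = [-4/5 3/5 0; -1 -1/2 0; 0 0 1]
det M = 1; M⁻¹ = [-1/2 -3/5 0; 1 -4/5 0; 0 0 1]
M⁻¹ · (28/15, 7/3)ᵀ = (-7/3, 0)ᵀ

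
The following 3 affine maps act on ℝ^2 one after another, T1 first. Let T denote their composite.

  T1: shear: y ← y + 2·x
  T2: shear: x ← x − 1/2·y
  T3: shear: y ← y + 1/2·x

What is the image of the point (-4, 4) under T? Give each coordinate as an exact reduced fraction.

T1 shear: y ← y + 2·x: (-4, 4) → (-4, -4)
T2 shear: x ← x − 1/2·y: (-4, -4) → (-2, -4)
T3 shear: y ← y + 1/2·x: (-2, -4) → (-2, -5)

T(p) = (-2, -5)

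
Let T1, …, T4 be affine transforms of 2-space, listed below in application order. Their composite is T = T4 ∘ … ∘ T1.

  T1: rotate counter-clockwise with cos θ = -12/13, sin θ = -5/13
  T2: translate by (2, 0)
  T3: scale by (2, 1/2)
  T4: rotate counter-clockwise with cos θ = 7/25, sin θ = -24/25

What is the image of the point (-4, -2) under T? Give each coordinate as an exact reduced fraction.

T(p) = (1424/325, -2918/325)

T1 rotate counter-clockwise with cos θ = -12/13, sin θ = -5/13: (-4, -2) → (38/13, 44/13)
T2 translate by (2, 0): (38/13, 44/13) → (64/13, 44/13)
T3 scale by (2, 1/2): (64/13, 44/13) → (128/13, 22/13)
T4 rotate counter-clockwise with cos θ = 7/25, sin θ = -24/25: (128/13, 22/13) → (1424/325, -2918/325)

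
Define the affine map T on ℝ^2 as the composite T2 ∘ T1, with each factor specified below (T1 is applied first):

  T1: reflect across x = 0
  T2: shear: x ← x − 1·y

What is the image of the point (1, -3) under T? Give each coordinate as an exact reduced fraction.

T(p) = (2, -3)

T1 reflect across x = 0: (1, -3) → (-1, -3)
T2 shear: x ← x − 1·y: (-1, -3) → (2, -3)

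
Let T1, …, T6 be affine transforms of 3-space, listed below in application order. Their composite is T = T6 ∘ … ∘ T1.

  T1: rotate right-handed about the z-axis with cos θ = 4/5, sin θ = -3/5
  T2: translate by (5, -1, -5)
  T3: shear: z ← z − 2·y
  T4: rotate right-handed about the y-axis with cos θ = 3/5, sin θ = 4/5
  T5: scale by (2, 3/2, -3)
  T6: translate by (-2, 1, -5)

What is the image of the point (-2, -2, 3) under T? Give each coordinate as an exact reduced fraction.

T(p) = (48/25, -11/10, -29/25)

T1 rotate right-handed about the z-axis with cos θ = 4/5, sin θ = -3/5: (-2, -2, 3) → (-14/5, -2/5, 3)
T2 translate by (5, -1, -5): (-14/5, -2/5, 3) → (11/5, -7/5, -2)
T3 shear: z ← z − 2·y: (11/5, -7/5, -2) → (11/5, -7/5, 4/5)
T4 rotate right-handed about the y-axis with cos θ = 3/5, sin θ = 4/5: (11/5, -7/5, 4/5) → (49/25, -7/5, -32/25)
T5 scale by (2, 3/2, -3): (49/25, -7/5, -32/25) → (98/25, -21/10, 96/25)
T6 translate by (-2, 1, -5): (98/25, -21/10, 96/25) → (48/25, -11/10, -29/25)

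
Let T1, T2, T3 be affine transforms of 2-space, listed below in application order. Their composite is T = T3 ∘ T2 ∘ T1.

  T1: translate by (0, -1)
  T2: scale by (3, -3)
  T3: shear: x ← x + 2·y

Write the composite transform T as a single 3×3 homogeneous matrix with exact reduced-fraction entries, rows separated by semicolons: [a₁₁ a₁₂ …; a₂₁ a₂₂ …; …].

T1 = [1 0 0; 0 1 -1; 0 0 1]
T2·T1 = [3 0 0; 0 -3 3; 0 0 1]
T3·…·T1 = [3 -6 6; 0 -3 3; 0 0 1]

T = [3 -6 6; 0 -3 3; 0 0 1]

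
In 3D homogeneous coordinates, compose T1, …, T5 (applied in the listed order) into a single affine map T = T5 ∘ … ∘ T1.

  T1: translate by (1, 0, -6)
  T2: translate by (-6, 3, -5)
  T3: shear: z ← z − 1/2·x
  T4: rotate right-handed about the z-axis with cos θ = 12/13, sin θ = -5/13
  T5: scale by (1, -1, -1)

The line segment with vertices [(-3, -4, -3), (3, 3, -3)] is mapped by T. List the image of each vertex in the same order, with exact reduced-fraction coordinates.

T1 translate by (1, 0, -6): (-3, -4, -3) → (-2, -4, -9); (3, 3, -3) → (4, 3, -9)
T2 translate by (-6, 3, -5): (-2, -4, -9) → (-8, -1, -14); (4, 3, -9) → (-2, 6, -14)
T3 shear: z ← z − 1/2·x: (-8, -1, -14) → (-8, -1, -10); (-2, 6, -14) → (-2, 6, -13)
T4 rotate right-handed about the z-axis with cos θ = 12/13, sin θ = -5/13: (-8, -1, -10) → (-101/13, 28/13, -10); (-2, 6, -13) → (6/13, 82/13, -13)
T5 scale by (1, -1, -1): (-101/13, 28/13, -10) → (-101/13, -28/13, 10); (6/13, 82/13, -13) → (6/13, -82/13, 13)

image vertices: (-101/13, -28/13, 10), (6/13, -82/13, 13)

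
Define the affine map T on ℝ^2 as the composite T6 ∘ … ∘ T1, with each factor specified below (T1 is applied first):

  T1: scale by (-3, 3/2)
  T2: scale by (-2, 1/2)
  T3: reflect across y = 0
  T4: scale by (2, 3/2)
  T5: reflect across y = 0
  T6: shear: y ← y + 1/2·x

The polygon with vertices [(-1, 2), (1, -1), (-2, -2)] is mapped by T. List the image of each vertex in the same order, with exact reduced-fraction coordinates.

T1 scale by (-3, 3/2): (-1, 2) → (3, 3); (1, -1) → (-3, -3/2); (-2, -2) → (6, -3)
T2 scale by (-2, 1/2): (3, 3) → (-6, 3/2); (-3, -3/2) → (6, -3/4); (6, -3) → (-12, -3/2)
T3 reflect across y = 0: (-6, 3/2) → (-6, -3/2); (6, -3/4) → (6, 3/4); (-12, -3/2) → (-12, 3/2)
T4 scale by (2, 3/2): (-6, -3/2) → (-12, -9/4); (6, 3/4) → (12, 9/8); (-12, 3/2) → (-24, 9/4)
T5 reflect across y = 0: (-12, -9/4) → (-12, 9/4); (12, 9/8) → (12, -9/8); (-24, 9/4) → (-24, -9/4)
T6 shear: y ← y + 1/2·x: (-12, 9/4) → (-12, -15/4); (12, -9/8) → (12, 39/8); (-24, -9/4) → (-24, -57/4)

image vertices: (-12, -15/4), (12, 39/8), (-24, -57/4)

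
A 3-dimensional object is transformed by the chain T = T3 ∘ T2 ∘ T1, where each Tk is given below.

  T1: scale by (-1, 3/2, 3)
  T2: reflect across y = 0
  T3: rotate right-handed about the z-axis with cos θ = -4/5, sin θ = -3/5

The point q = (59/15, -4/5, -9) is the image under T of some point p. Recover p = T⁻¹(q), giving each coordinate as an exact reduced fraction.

T1 = [-1 0 0 0; 0 3/2 0 0; 0 0 3 0; 0 0 0 1]
T2·T1 = [-1 0 0 0; 0 -3/2 0 0; 0 0 3 0; 0 0 0 1]
T3·…·T1 = [4/5 -9/10 0 0; 3/5 6/5 0 0; 0 0 3 0; 0 0 0 1]
det M = 9/2; M⁻¹ = [4/5 3/5 0 0; -2/5 8/15 0 0; 0 0 1/3 0; 0 0 0 1]
M⁻¹ · (59/15, -4/5, -9)ᵀ = (8/3, -2, -3)ᵀ

p = (8/3, -2, -3)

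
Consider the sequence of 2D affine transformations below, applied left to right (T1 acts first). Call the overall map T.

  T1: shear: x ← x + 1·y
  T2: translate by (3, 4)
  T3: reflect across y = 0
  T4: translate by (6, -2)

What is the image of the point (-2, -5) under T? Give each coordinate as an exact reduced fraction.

T1 shear: x ← x + 1·y: (-2, -5) → (-7, -5)
T2 translate by (3, 4): (-7, -5) → (-4, -1)
T3 reflect across y = 0: (-4, -1) → (-4, 1)
T4 translate by (6, -2): (-4, 1) → (2, -1)

T(p) = (2, -1)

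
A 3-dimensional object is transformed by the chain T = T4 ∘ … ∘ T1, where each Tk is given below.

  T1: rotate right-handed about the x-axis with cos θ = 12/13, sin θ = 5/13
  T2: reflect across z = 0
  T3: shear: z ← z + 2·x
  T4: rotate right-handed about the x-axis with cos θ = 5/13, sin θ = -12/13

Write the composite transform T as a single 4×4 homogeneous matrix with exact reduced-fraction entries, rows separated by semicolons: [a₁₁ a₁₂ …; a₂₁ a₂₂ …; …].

T1 = [1 0 0 0; 0 12/13 -5/13 0; 0 5/13 12/13 0; 0 0 0 1]
T2·T1 = [1 0 0 0; 0 12/13 -5/13 0; 0 -5/13 -12/13 0; 0 0 0 1]
T3·…·T1 = [1 0 0 0; 0 12/13 -5/13 0; 2 -5/13 -12/13 0; 0 0 0 1]
T4·…·T1 = [1 0 0 0; 24/13 0 -1 0; 10/13 -1 0 0; 0 0 0 1]

T = [1 0 0 0; 24/13 0 -1 0; 10/13 -1 0 0; 0 0 0 1]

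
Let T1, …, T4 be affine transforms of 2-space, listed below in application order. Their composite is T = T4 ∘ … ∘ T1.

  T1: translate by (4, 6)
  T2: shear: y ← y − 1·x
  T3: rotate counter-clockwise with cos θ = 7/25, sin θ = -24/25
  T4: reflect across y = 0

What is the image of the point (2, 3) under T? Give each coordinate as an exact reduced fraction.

T1 translate by (4, 6): (2, 3) → (6, 9)
T2 shear: y ← y − 1·x: (6, 9) → (6, 3)
T3 rotate counter-clockwise with cos θ = 7/25, sin θ = -24/25: (6, 3) → (114/25, -123/25)
T4 reflect across y = 0: (114/25, -123/25) → (114/25, 123/25)

T(p) = (114/25, 123/25)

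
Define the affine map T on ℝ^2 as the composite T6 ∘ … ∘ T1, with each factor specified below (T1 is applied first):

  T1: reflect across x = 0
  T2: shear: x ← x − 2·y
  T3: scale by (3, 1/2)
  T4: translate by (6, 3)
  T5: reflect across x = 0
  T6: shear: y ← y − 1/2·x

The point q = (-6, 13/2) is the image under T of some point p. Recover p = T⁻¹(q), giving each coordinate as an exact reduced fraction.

T1 = [-1 0 0; 0 1 0; 0 0 1]
T2·T1 = [-1 -2 0; 0 1 0; 0 0 1]
T3·…·T1 = [-3 -6 0; 0 1/2 0; 0 0 1]
T4·…·T1 = [-3 -6 6; 0 1/2 3; 0 0 1]
T5·…·T1 = [3 6 -6; 0 1/2 3; 0 0 1]
T6·…·T1 = [3 6 -6; -3/2 -5/2 6; 0 0 1]
det M = 3/2; M⁻¹ = [-5/3 -4 14; 1 2 -6; 0 0 1]
M⁻¹ · (-6, 13/2)ᵀ = (-2, 1)ᵀ

p = (-2, 1)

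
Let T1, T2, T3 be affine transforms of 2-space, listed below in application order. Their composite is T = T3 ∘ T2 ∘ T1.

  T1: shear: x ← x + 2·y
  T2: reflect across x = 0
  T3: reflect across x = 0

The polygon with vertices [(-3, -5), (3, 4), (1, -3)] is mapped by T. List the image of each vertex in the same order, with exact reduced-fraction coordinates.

image vertices: (-13, -5), (11, 4), (-5, -3)

T1 shear: x ← x + 2·y: (-3, -5) → (-13, -5); (3, 4) → (11, 4); (1, -3) → (-5, -3)
T2 reflect across x = 0: (-13, -5) → (13, -5); (11, 4) → (-11, 4); (-5, -3) → (5, -3)
T3 reflect across x = 0: (13, -5) → (-13, -5); (-11, 4) → (11, 4); (5, -3) → (-5, -3)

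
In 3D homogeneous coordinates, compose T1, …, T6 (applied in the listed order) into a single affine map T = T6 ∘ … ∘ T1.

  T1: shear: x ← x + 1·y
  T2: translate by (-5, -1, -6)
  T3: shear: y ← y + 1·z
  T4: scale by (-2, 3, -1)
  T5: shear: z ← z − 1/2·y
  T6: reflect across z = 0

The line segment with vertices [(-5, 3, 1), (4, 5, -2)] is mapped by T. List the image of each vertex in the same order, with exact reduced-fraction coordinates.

image vertices: (14, -9, -19/2), (-8, -12, -14)

T1 shear: x ← x + 1·y: (-5, 3, 1) → (-2, 3, 1); (4, 5, -2) → (9, 5, -2)
T2 translate by (-5, -1, -6): (-2, 3, 1) → (-7, 2, -5); (9, 5, -2) → (4, 4, -8)
T3 shear: y ← y + 1·z: (-7, 2, -5) → (-7, -3, -5); (4, 4, -8) → (4, -4, -8)
T4 scale by (-2, 3, -1): (-7, -3, -5) → (14, -9, 5); (4, -4, -8) → (-8, -12, 8)
T5 shear: z ← z − 1/2·y: (14, -9, 5) → (14, -9, 19/2); (-8, -12, 8) → (-8, -12, 14)
T6 reflect across z = 0: (14, -9, 19/2) → (14, -9, -19/2); (-8, -12, 14) → (-8, -12, -14)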